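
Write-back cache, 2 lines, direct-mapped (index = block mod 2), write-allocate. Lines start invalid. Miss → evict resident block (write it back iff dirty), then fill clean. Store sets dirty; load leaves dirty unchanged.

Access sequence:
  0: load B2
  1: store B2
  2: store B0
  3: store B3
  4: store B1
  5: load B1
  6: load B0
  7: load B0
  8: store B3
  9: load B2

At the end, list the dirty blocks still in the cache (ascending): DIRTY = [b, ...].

DIRTY = [3]

0: R B2 → L0 miss [-]
1: W B2 → L0 hit [D]
2: W B0 → L0 miss wb→B2 [D]
3: W B3 → L1 miss [D]
4: W B1 → L1 miss wb→B3 [D]
5: R B1 → L1 hit [D]
6: R B0 → L0 hit [D]
7: R B0 → L0 hit [D]
8: W B3 → L1 miss wb→B1 [D]
9: R B2 → L0 miss wb→B0 [-]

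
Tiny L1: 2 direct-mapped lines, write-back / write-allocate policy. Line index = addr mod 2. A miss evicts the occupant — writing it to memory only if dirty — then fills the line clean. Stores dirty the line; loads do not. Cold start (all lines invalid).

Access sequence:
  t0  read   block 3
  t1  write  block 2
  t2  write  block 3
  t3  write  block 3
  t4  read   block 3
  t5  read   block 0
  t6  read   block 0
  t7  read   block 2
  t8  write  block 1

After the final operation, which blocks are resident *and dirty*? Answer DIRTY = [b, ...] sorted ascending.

DIRTY = [1]

0: R B3 -> L1 miss  d=-]
1: W B2 -> L0 miss  d=D]
2: W B3 -> L1 hit  d=D]
3: W B3 -> L1 hit  d=D]
4: R B3 -> L1 hit  d=D]
5: R B0 -> L0 miss wb->B2  d=-]
6: R B0 -> L0 hit  d=-]
7: R B2 -> L0 miss  d=-]
8: W B1 -> L1 miss wb->B3  d=D]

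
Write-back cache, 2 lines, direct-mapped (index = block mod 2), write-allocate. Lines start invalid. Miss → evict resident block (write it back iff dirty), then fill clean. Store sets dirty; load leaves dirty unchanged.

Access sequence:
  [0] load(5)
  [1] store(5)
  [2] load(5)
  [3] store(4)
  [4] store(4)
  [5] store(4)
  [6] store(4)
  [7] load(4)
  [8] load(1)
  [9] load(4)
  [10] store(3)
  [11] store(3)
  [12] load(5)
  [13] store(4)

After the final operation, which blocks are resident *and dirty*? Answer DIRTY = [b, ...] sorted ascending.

DIRTY = [4]

0: R B5 -> L1 miss  d=-]
1: W B5 -> L1 hit  d=D]
2: R B5 -> L1 hit  d=D]
3: W B4 -> L0 miss  d=D]
4: W B4 -> L0 hit  d=D]
5: W B4 -> L0 hit  d=D]
6: W B4 -> L0 hit  d=D]
7: R B4 -> L0 hit  d=D]
8: R B1 -> L1 miss wb->B5  d=-]
9: R B4 -> L0 hit  d=D]
10: W B3 -> L1 miss  d=D]
11: W B3 -> L1 hit  d=D]
12: R B5 -> L1 miss wb->B3  d=-]
13: W B4 -> L0 hit  d=D]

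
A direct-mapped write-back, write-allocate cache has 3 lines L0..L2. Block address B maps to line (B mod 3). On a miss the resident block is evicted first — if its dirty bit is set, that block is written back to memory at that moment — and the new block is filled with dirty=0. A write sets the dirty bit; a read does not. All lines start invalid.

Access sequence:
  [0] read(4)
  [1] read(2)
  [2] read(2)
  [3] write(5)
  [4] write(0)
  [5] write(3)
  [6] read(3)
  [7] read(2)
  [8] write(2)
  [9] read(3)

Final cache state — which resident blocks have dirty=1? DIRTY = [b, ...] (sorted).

  0 | R B4 → L1 miss [-]
  1 | R B2 → L2 miss [-]
  2 | R B2 → L2 hit [-]
  3 | W B5 → L2 miss [D]
  4 | W B0 → L0 miss [D]
  5 | W B3 → L0 miss wb→B0 [D]
  6 | R B3 → L0 hit [D]
  7 | R B2 → L2 miss wb→B5 [-]
  8 | W B2 → L2 hit [D]
  9 | R B3 → L0 hit [D]

DIRTY = [2, 3]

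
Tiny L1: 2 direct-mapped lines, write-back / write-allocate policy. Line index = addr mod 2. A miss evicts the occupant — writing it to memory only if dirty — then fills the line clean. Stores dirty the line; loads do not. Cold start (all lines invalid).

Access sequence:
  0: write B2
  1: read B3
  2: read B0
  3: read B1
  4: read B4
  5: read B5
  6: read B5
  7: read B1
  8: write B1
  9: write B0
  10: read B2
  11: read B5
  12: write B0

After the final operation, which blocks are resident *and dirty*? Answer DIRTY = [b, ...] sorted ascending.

DIRTY = [0]

  0 | W B2 → L0 miss [D]
  1 | R B3 → L1 miss [-]
  2 | R B0 → L0 miss wb→B2 [-]
  3 | R B1 → L1 miss [-]
  4 | R B4 → L0 miss [-]
  5 | R B5 → L1 miss [-]
  6 | R B5 → L1 hit [-]
  7 | R B1 → L1 miss [-]
  8 | W B1 → L1 hit [D]
  9 | W B0 → L0 miss [D]
  10 | R B2 → L0 miss wb→B0 [-]
  11 | R B5 → L1 miss wb→B1 [-]
  12 | W B0 → L0 miss [D]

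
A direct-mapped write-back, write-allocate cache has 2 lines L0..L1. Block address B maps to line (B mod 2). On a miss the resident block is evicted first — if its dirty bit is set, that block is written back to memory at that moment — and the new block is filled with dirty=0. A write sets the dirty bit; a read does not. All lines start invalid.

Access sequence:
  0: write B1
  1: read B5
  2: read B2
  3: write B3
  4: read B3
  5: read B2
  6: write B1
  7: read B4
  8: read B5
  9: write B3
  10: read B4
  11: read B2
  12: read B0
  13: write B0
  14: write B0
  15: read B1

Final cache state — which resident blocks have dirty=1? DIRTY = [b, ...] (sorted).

0: W B1 -> L1 miss  d=D]
1: R B5 -> L1 miss wb->B1  d=-]
2: R B2 -> L0 miss  d=-]
3: W B3 -> L1 miss  d=D]
4: R B3 -> L1 hit  d=D]
5: R B2 -> L0 hit  d=-]
6: W B1 -> L1 miss wb->B3  d=D]
7: R B4 -> L0 miss  d=-]
8: R B5 -> L1 miss wb->B1  d=-]
9: W B3 -> L1 miss  d=D]
10: R B4 -> L0 hit  d=-]
11: R B2 -> L0 miss  d=-]
12: R B0 -> L0 miss  d=-]
13: W B0 -> L0 hit  d=D]
14: W B0 -> L0 hit  d=D]
15: R B1 -> L1 miss wb->B3  d=-]

DIRTY = [0]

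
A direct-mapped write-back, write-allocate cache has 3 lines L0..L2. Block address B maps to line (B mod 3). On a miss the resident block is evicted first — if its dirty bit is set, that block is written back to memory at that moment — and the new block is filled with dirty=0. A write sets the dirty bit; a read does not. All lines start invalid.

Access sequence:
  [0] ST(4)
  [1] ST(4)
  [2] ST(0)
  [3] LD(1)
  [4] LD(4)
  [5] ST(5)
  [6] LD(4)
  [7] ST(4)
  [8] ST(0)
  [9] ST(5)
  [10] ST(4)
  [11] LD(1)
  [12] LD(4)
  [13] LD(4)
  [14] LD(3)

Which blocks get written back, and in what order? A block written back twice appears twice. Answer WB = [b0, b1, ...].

0: W B4 → L1 miss [D]
1: W B4 → L1 hit [D]
2: W B0 → L0 miss [D]
3: R B1 → L1 miss wb→B4 [-]
4: R B4 → L1 miss [-]
5: W B5 → L2 miss [D]
6: R B4 → L1 hit [-]
7: W B4 → L1 hit [D]
8: W B0 → L0 hit [D]
9: W B5 → L2 hit [D]
10: W B4 → L1 hit [D]
11: R B1 → L1 miss wb→B4 [-]
12: R B4 → L1 miss [-]
13: R B4 → L1 hit [-]
14: R B3 → L0 miss wb→B0 [-]

WB = [4, 4, 0]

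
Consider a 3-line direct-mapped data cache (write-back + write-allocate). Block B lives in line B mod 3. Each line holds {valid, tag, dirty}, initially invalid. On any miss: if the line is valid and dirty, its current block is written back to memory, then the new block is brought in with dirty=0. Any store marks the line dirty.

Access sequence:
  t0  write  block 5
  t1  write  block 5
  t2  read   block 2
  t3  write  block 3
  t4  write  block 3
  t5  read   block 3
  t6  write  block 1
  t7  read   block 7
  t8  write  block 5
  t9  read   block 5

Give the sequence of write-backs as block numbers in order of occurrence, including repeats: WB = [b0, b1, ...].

WB = [5, 1]

  0 | W B5 → L2 miss [D]
  1 | W B5 → L2 hit [D]
  2 | R B2 → L2 miss wb→B5 [-]
  3 | W B3 → L0 miss [D]
  4 | W B3 → L0 hit [D]
  5 | R B3 → L0 hit [D]
  6 | W B1 → L1 miss [D]
  7 | R B7 → L1 miss wb→B1 [-]
  8 | W B5 → L2 miss [D]
  9 | R B5 → L2 hit [D]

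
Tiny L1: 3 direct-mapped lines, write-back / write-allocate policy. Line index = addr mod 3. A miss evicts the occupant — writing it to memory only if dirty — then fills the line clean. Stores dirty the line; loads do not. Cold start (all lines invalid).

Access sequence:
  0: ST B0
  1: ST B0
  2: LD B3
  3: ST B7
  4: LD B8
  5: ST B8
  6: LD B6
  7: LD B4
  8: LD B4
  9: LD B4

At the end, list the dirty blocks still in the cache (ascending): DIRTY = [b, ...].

0: W B0 → L0 miss [D]
1: W B0 → L0 hit [D]
2: R B3 → L0 miss wb→B0 [-]
3: W B7 → L1 miss [D]
4: R B8 → L2 miss [-]
5: W B8 → L2 hit [D]
6: R B6 → L0 miss [-]
7: R B4 → L1 miss wb→B7 [-]
8: R B4 → L1 hit [-]
9: R B4 → L1 hit [-]

DIRTY = [8]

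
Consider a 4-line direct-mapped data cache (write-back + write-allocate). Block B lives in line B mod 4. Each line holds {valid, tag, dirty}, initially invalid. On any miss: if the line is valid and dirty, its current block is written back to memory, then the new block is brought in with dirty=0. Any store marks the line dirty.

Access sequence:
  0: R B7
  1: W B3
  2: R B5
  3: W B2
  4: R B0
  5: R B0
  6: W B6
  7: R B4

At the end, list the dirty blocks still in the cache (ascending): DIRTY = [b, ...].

DIRTY = [3, 6]

  0 | R B7 → L3 miss [-]
  1 | W B3 → L3 miss [D]
  2 | R B5 → L1 miss [-]
  3 | W B2 → L2 miss [D]
  4 | R B0 → L0 miss [-]
  5 | R B0 → L0 hit [-]
  6 | W B6 → L2 miss wb→B2 [D]
  7 | R B4 → L0 miss [-]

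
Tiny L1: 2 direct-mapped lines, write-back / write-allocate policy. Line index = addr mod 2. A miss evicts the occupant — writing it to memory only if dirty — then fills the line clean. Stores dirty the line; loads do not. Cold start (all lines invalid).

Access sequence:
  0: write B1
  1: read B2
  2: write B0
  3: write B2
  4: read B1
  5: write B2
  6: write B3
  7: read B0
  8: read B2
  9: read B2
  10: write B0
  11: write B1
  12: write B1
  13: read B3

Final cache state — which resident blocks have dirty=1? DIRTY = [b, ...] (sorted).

DIRTY = [0]

0: W B1 -> L1 miss  d=D]
1: R B2 -> L0 miss  d=-]
2: W B0 -> L0 miss  d=D]
3: W B2 -> L0 miss wb->B0  d=D]
4: R B1 -> L1 hit  d=D]
5: W B2 -> L0 hit  d=D]
6: W B3 -> L1 miss wb->B1  d=D]
7: R B0 -> L0 miss wb->B2  d=-]
8: R B2 -> L0 miss  d=-]
9: R B2 -> L0 hit  d=-]
10: W B0 -> L0 miss  d=D]
11: W B1 -> L1 miss wb->B3  d=D]
12: W B1 -> L1 hit  d=D]
13: R B3 -> L1 miss wb->B1  d=-]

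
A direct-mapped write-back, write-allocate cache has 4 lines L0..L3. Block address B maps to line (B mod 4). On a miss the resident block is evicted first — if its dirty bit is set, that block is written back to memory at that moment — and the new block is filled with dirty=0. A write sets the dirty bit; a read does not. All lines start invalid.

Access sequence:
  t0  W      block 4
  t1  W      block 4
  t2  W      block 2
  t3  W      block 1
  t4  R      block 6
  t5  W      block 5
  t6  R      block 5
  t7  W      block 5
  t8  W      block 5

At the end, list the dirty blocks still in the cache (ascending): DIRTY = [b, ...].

DIRTY = [4, 5]

0: W B4 -> L0 miss  d=D]
1: W B4 -> L0 hit  d=D]
2: W B2 -> L2 miss  d=D]
3: W B1 -> L1 miss  d=D]
4: R B6 -> L2 miss wb->B2  d=-]
5: W B5 -> L1 miss wb->B1  d=D]
6: R B5 -> L1 hit  d=D]
7: W B5 -> L1 hit  d=D]
8: W B5 -> L1 hit  d=D]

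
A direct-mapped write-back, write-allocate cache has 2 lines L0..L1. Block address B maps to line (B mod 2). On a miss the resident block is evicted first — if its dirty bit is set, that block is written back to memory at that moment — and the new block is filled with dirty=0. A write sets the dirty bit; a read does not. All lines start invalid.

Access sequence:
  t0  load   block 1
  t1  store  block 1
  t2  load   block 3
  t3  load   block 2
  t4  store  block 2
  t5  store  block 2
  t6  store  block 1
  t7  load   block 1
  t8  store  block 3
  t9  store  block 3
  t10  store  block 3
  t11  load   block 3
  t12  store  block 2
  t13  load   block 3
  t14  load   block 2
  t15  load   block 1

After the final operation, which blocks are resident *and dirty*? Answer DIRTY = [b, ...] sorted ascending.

DIRTY = [2]

0: R B1 -> L1 miss  d=-]
1: W B1 -> L1 hit  d=D]
2: R B3 -> L1 miss wb->B1  d=-]
3: R B2 -> L0 miss  d=-]
4: W B2 -> L0 hit  d=D]
5: W B2 -> L0 hit  d=D]
6: W B1 -> L1 miss  d=D]
7: R B1 -> L1 hit  d=D]
8: W B3 -> L1 miss wb->B1  d=D]
9: W B3 -> L1 hit  d=D]
10: W B3 -> L1 hit  d=D]
11: R B3 -> L1 hit  d=D]
12: W B2 -> L0 hit  d=D]
13: R B3 -> L1 hit  d=D]
14: R B2 -> L0 hit  d=D]
15: R B1 -> L1 miss wb->B3  d=-]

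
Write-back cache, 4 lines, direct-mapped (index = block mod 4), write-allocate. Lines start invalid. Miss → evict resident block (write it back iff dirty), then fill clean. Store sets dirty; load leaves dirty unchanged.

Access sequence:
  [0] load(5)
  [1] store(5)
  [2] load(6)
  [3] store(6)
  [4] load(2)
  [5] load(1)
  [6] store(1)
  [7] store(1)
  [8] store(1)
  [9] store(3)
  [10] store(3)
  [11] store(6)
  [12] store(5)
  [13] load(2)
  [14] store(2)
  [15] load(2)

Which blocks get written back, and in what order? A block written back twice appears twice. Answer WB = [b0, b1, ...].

WB = [6, 5, 1, 6]

0: R B5 -> L1 miss  d=-]
1: W B5 -> L1 hit  d=D]
2: R B6 -> L2 miss  d=-]
3: W B6 -> L2 hit  d=D]
4: R B2 -> L2 miss wb->B6  d=-]
5: R B1 -> L1 miss wb->B5  d=-]
6: W B1 -> L1 hit  d=D]
7: W B1 -> L1 hit  d=D]
8: W B1 -> L1 hit  d=D]
9: W B3 -> L3 miss  d=D]
10: W B3 -> L3 hit  d=D]
11: W B6 -> L2 miss  d=D]
12: W B5 -> L1 miss wb->B1  d=D]
13: R B2 -> L2 miss wb->B6  d=-]
14: W B2 -> L2 hit  d=D]
15: R B2 -> L2 hit  d=D]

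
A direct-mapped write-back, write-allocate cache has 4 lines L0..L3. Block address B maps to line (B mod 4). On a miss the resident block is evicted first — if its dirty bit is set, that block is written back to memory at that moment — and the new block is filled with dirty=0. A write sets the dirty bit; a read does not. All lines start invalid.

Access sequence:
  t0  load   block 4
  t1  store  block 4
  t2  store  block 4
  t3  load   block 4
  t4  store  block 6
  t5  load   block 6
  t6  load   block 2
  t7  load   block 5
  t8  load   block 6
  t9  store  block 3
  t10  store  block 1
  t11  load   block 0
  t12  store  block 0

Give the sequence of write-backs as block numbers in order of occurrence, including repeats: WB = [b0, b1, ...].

WB = [6, 4]

0: R B4 -> L0 miss  d=-]
1: W B4 -> L0 hit  d=D]
2: W B4 -> L0 hit  d=D]
3: R B4 -> L0 hit  d=D]
4: W B6 -> L2 miss  d=D]
5: R B6 -> L2 hit  d=D]
6: R B2 -> L2 miss wb->B6  d=-]
7: R B5 -> L1 miss  d=-]
8: R B6 -> L2 miss  d=-]
9: W B3 -> L3 miss  d=D]
10: W B1 -> L1 miss  d=D]
11: R B0 -> L0 miss wb->B4  d=-]
12: W B0 -> L0 hit  d=D]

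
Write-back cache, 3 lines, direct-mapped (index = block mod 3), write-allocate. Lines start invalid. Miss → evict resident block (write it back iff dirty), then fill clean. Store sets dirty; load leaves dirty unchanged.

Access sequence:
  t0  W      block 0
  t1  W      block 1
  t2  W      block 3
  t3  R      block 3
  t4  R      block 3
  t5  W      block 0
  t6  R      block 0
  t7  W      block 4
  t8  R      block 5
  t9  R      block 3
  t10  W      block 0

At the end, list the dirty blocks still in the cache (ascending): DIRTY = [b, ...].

DIRTY = [0, 4]

0: W B0 → L0 miss [D]
1: W B1 → L1 miss [D]
2: W B3 → L0 miss wb→B0 [D]
3: R B3 → L0 hit [D]
4: R B3 → L0 hit [D]
5: W B0 → L0 miss wb→B3 [D]
6: R B0 → L0 hit [D]
7: W B4 → L1 miss wb→B1 [D]
8: R B5 → L2 miss [-]
9: R B3 → L0 miss wb→B0 [-]
10: W B0 → L0 miss [D]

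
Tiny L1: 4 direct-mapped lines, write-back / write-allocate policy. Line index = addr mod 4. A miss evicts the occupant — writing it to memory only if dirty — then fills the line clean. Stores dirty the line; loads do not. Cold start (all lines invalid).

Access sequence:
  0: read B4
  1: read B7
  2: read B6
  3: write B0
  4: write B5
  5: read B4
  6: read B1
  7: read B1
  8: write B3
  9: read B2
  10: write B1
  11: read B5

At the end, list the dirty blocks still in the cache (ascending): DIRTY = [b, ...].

0: R B4 -> L0 miss  d=-]
1: R B7 -> L3 miss  d=-]
2: R B6 -> L2 miss  d=-]
3: W B0 -> L0 miss  d=D]
4: W B5 -> L1 miss  d=D]
5: R B4 -> L0 miss wb->B0  d=-]
6: R B1 -> L1 miss wb->B5  d=-]
7: R B1 -> L1 hit  d=-]
8: W B3 -> L3 miss  d=D]
9: R B2 -> L2 miss  d=-]
10: W B1 -> L1 hit  d=D]
11: R B5 -> L1 miss wb->B1  d=-]

DIRTY = [3]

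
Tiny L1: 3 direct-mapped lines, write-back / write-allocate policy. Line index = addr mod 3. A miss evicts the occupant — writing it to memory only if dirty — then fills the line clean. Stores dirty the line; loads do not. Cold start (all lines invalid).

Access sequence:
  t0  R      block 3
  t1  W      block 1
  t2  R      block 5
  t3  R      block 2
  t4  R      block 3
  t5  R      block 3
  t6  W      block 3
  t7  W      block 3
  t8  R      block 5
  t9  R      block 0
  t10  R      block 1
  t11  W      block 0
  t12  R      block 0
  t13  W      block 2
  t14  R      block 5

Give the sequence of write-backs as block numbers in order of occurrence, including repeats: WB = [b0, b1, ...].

WB = [3, 2]

  0 | R B3 → L0 miss [-]
  1 | W B1 → L1 miss [D]
  2 | R B5 → L2 miss [-]
  3 | R B2 → L2 miss [-]
  4 | R B3 → L0 hit [-]
  5 | R B3 → L0 hit [-]
  6 | W B3 → L0 hit [D]
  7 | W B3 → L0 hit [D]
  8 | R B5 → L2 miss [-]
  9 | R B0 → L0 miss wb→B3 [-]
  10 | R B1 → L1 hit [D]
  11 | W B0 → L0 hit [D]
  12 | R B0 → L0 hit [D]
  13 | W B2 → L2 miss [D]
  14 | R B5 → L2 miss wb→B2 [-]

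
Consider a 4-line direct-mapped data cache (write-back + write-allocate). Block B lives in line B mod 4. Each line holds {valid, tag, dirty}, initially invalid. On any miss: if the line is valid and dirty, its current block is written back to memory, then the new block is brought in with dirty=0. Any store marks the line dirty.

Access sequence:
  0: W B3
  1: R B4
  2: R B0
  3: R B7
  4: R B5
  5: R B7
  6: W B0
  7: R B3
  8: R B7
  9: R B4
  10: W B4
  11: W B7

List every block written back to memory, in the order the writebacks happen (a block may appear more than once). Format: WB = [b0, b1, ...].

0: W B3 -> L3 miss  d=D]
1: R B4 -> L0 miss  d=-]
2: R B0 -> L0 miss  d=-]
3: R B7 -> L3 miss wb->B3  d=-]
4: R B5 -> L1 miss  d=-]
5: R B7 -> L3 hit  d=-]
6: W B0 -> L0 hit  d=D]
7: R B3 -> L3 miss  d=-]
8: R B7 -> L3 miss  d=-]
9: R B4 -> L0 miss wb->B0  d=-]
10: W B4 -> L0 hit  d=D]
11: W B7 -> L3 hit  d=D]

WB = [3, 0]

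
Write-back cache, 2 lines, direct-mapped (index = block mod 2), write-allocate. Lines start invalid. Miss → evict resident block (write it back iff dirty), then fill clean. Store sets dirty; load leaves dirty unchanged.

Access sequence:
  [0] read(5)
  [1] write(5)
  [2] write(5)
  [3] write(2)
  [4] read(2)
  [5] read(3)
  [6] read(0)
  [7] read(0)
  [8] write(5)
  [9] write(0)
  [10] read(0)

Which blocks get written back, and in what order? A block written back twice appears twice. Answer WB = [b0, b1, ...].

WB = [5, 2]

0: R B5 → L1 miss [-]
1: W B5 → L1 hit [D]
2: W B5 → L1 hit [D]
3: W B2 → L0 miss [D]
4: R B2 → L0 hit [D]
5: R B3 → L1 miss wb→B5 [-]
6: R B0 → L0 miss wb→B2 [-]
7: R B0 → L0 hit [-]
8: W B5 → L1 miss [D]
9: W B0 → L0 hit [D]
10: R B0 → L0 hit [D]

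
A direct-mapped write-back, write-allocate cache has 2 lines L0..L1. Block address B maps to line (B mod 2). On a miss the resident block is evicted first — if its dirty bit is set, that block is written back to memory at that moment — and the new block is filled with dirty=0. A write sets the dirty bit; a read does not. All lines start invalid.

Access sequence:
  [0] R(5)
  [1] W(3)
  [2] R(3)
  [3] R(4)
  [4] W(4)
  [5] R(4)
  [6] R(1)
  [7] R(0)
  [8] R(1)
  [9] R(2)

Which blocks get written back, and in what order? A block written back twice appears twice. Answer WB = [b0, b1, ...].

0: R B5 -> L1 miss  d=-]
1: W B3 -> L1 miss  d=D]
2: R B3 -> L1 hit  d=D]
3: R B4 -> L0 miss  d=-]
4: W B4 -> L0 hit  d=D]
5: R B4 -> L0 hit  d=D]
6: R B1 -> L1 miss wb->B3  d=-]
7: R B0 -> L0 miss wb->B4  d=-]
8: R B1 -> L1 hit  d=-]
9: R B2 -> L0 miss  d=-]

WB = [3, 4]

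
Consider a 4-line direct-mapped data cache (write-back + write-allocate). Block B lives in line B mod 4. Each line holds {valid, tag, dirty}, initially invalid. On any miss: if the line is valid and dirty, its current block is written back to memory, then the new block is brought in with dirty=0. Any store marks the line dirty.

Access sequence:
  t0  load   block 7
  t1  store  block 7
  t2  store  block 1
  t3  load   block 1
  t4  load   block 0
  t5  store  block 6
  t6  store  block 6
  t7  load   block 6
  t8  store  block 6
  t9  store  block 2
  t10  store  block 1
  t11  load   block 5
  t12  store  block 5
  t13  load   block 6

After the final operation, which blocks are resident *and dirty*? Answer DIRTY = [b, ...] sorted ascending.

  0 | R B7 → L3 miss [-]
  1 | W B7 → L3 hit [D]
  2 | W B1 → L1 miss [D]
  3 | R B1 → L1 hit [D]
  4 | R B0 → L0 miss [-]
  5 | W B6 → L2 miss [D]
  6 | W B6 → L2 hit [D]
  7 | R B6 → L2 hit [D]
  8 | W B6 → L2 hit [D]
  9 | W B2 → L2 miss wb→B6 [D]
  10 | W B1 → L1 hit [D]
  11 | R B5 → L1 miss wb→B1 [-]
  12 | W B5 → L1 hit [D]
  13 | R B6 → L2 miss wb→B2 [-]

DIRTY = [5, 7]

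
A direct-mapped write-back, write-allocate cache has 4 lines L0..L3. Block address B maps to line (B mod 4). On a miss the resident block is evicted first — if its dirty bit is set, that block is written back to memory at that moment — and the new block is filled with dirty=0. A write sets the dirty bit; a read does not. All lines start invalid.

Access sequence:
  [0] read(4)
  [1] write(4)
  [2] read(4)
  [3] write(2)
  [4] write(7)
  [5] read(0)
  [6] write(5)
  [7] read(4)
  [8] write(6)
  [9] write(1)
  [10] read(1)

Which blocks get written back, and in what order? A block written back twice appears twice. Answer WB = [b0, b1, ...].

WB = [4, 2, 5]

0: R B4 → L0 miss [-]
1: W B4 → L0 hit [D]
2: R B4 → L0 hit [D]
3: W B2 → L2 miss [D]
4: W B7 → L3 miss [D]
5: R B0 → L0 miss wb→B4 [-]
6: W B5 → L1 miss [D]
7: R B4 → L0 miss [-]
8: W B6 → L2 miss wb→B2 [D]
9: W B1 → L1 miss wb→B5 [D]
10: R B1 → L1 hit [D]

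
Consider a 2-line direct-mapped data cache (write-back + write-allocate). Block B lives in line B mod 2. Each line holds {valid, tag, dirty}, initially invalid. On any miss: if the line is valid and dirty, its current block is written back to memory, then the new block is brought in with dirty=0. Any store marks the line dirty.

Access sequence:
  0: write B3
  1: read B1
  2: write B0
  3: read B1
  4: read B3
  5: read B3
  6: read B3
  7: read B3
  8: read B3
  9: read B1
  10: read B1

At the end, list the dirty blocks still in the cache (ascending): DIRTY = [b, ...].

DIRTY = [0]

  0 | W B3 → L1 miss [D]
  1 | R B1 → L1 miss wb→B3 [-]
  2 | W B0 → L0 miss [D]
  3 | R B1 → L1 hit [-]
  4 | R B3 → L1 miss [-]
  5 | R B3 → L1 hit [-]
  6 | R B3 → L1 hit [-]
  7 | R B3 → L1 hit [-]
  8 | R B3 → L1 hit [-]
  9 | R B1 → L1 miss [-]
  10 | R B1 → L1 hit [-]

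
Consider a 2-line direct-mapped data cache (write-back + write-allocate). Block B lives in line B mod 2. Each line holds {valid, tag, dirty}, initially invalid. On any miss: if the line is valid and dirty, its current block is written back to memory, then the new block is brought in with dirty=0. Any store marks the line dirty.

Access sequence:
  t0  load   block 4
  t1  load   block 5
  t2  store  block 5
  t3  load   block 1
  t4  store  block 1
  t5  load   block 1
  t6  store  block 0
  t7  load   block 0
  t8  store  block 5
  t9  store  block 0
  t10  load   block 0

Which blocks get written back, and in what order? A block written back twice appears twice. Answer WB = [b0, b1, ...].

WB = [5, 1]

0: R B4 → L0 miss [-]
1: R B5 → L1 miss [-]
2: W B5 → L1 hit [D]
3: R B1 → L1 miss wb→B5 [-]
4: W B1 → L1 hit [D]
5: R B1 → L1 hit [D]
6: W B0 → L0 miss [D]
7: R B0 → L0 hit [D]
8: W B5 → L1 miss wb→B1 [D]
9: W B0 → L0 hit [D]
10: R B0 → L0 hit [D]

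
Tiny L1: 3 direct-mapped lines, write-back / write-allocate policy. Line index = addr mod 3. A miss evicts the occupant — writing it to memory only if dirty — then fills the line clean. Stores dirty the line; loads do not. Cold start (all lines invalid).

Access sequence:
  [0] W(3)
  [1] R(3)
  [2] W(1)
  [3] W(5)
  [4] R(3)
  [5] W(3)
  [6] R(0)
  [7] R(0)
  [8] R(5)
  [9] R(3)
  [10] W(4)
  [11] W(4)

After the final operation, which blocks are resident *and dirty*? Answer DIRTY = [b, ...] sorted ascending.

  0 | W B3 → L0 miss [D]
  1 | R B3 → L0 hit [D]
  2 | W B1 → L1 miss [D]
  3 | W B5 → L2 miss [D]
  4 | R B3 → L0 hit [D]
  5 | W B3 → L0 hit [D]
  6 | R B0 → L0 miss wb→B3 [-]
  7 | R B0 → L0 hit [-]
  8 | R B5 → L2 hit [D]
  9 | R B3 → L0 miss [-]
  10 | W B4 → L1 miss wb→B1 [D]
  11 | W B4 → L1 hit [D]

DIRTY = [4, 5]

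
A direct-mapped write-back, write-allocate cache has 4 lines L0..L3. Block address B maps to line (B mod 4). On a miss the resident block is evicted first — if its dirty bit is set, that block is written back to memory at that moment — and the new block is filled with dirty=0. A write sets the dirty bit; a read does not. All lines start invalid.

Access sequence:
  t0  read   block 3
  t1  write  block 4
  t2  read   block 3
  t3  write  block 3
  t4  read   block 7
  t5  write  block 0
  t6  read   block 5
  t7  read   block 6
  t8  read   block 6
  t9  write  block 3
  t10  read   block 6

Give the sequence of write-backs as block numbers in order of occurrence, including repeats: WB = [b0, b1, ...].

WB = [3, 4]

  0 | R B3 → L3 miss [-]
  1 | W B4 → L0 miss [D]
  2 | R B3 → L3 hit [-]
  3 | W B3 → L3 hit [D]
  4 | R B7 → L3 miss wb→B3 [-]
  5 | W B0 → L0 miss wb→B4 [D]
  6 | R B5 → L1 miss [-]
  7 | R B6 → L2 miss [-]
  8 | R B6 → L2 hit [-]
  9 | W B3 → L3 miss [D]
  10 | R B6 → L2 hit [-]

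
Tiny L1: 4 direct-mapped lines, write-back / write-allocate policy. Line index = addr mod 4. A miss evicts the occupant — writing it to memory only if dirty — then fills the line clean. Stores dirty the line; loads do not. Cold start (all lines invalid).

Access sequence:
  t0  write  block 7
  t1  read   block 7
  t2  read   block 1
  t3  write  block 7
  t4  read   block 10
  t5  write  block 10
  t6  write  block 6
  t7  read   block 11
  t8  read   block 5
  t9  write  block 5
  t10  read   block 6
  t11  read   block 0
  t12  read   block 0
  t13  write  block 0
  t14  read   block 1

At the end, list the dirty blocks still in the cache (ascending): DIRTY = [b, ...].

  0 | W B7 → L3 miss [D]
  1 | R B7 → L3 hit [D]
  2 | R B1 → L1 miss [-]
  3 | W B7 → L3 hit [D]
  4 | R B10 → L2 miss [-]
  5 | W B10 → L2 hit [D]
  6 | W B6 → L2 miss wb→B10 [D]
  7 | R B11 → L3 miss wb→B7 [-]
  8 | R B5 → L1 miss [-]
  9 | W B5 → L1 hit [D]
  10 | R B6 → L2 hit [D]
  11 | R B0 → L0 miss [-]
  12 | R B0 → L0 hit [-]
  13 | W B0 → L0 hit [D]
  14 | R B1 → L1 miss wb→B5 [-]

DIRTY = [0, 6]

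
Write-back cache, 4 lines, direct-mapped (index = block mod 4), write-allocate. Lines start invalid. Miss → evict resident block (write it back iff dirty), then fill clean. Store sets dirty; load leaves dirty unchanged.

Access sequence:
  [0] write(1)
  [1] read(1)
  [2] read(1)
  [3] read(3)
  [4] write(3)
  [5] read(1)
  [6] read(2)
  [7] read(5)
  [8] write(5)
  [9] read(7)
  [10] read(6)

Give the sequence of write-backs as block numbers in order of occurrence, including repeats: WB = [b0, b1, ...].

0: W B1 → L1 miss [D]
1: R B1 → L1 hit [D]
2: R B1 → L1 hit [D]
3: R B3 → L3 miss [-]
4: W B3 → L3 hit [D]
5: R B1 → L1 hit [D]
6: R B2 → L2 miss [-]
7: R B5 → L1 miss wb→B1 [-]
8: W B5 → L1 hit [D]
9: R B7 → L3 miss wb→B3 [-]
10: R B6 → L2 miss [-]

WB = [1, 3]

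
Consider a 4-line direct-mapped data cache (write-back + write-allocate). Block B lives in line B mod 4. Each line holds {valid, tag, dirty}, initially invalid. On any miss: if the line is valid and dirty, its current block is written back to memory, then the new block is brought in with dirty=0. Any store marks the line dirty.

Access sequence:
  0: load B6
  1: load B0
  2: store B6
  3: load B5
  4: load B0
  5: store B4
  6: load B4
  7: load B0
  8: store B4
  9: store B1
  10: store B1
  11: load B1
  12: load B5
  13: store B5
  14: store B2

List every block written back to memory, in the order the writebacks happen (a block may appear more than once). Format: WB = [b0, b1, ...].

0: R B6 → L2 miss [-]
1: R B0 → L0 miss [-]
2: W B6 → L2 hit [D]
3: R B5 → L1 miss [-]
4: R B0 → L0 hit [-]
5: W B4 → L0 miss [D]
6: R B4 → L0 hit [D]
7: R B0 → L0 miss wb→B4 [-]
8: W B4 → L0 miss [D]
9: W B1 → L1 miss [D]
10: W B1 → L1 hit [D]
11: R B1 → L1 hit [D]
12: R B5 → L1 miss wb→B1 [-]
13: W B5 → L1 hit [D]
14: W B2 → L2 miss wb→B6 [D]

WB = [4, 1, 6]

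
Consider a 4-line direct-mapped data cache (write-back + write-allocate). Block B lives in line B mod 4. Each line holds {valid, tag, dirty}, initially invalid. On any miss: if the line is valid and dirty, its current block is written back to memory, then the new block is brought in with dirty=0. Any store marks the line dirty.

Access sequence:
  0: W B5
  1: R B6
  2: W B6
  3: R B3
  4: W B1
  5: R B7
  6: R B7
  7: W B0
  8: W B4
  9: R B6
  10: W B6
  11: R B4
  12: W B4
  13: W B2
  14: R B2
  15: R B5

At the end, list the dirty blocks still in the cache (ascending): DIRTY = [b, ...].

DIRTY = [2, 4]

  0 | W B5 → L1 miss [D]
  1 | R B6 → L2 miss [-]
  2 | W B6 → L2 hit [D]
  3 | R B3 → L3 miss [-]
  4 | W B1 → L1 miss wb→B5 [D]
  5 | R B7 → L3 miss [-]
  6 | R B7 → L3 hit [-]
  7 | W B0 → L0 miss [D]
  8 | W B4 → L0 miss wb→B0 [D]
  9 | R B6 → L2 hit [D]
  10 | W B6 → L2 hit [D]
  11 | R B4 → L0 hit [D]
  12 | W B4 → L0 hit [D]
  13 | W B2 → L2 miss wb→B6 [D]
  14 | R B2 → L2 hit [D]
  15 | R B5 → L1 miss wb→B1 [-]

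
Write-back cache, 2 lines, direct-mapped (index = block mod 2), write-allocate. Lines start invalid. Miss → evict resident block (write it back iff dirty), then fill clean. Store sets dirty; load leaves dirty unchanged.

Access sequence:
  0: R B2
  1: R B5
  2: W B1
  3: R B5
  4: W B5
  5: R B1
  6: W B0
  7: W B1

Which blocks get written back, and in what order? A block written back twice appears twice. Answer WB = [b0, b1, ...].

  0 | R B2 → L0 miss [-]
  1 | R B5 → L1 miss [-]
  2 | W B1 → L1 miss [D]
  3 | R B5 → L1 miss wb→B1 [-]
  4 | W B5 → L1 hit [D]
  5 | R B1 → L1 miss wb→B5 [-]
  6 | W B0 → L0 miss [D]
  7 | W B1 → L1 hit [D]

WB = [1, 5]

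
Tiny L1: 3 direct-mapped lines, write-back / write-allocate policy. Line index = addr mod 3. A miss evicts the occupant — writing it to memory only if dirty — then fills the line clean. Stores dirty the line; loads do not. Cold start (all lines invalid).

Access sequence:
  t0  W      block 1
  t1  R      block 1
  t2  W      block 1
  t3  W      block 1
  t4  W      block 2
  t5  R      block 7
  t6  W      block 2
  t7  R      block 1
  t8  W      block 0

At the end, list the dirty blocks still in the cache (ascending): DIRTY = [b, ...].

DIRTY = [0, 2]

0: W B1 → L1 miss [D]
1: R B1 → L1 hit [D]
2: W B1 → L1 hit [D]
3: W B1 → L1 hit [D]
4: W B2 → L2 miss [D]
5: R B7 → L1 miss wb→B1 [-]
6: W B2 → L2 hit [D]
7: R B1 → L1 miss [-]
8: W B0 → L0 miss [D]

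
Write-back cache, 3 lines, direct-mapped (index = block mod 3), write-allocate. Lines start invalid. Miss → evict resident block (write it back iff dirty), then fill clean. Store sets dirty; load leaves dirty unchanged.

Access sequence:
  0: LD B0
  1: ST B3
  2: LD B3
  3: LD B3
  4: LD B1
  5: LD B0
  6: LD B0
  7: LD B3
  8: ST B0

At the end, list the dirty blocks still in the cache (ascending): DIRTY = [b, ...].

DIRTY = [0]

0: R B0 -> L0 miss  d=-]
1: W B3 -> L0 miss  d=D]
2: R B3 -> L0 hit  d=D]
3: R B3 -> L0 hit  d=D]
4: R B1 -> L1 miss  d=-]
5: R B0 -> L0 miss wb->B3  d=-]
6: R B0 -> L0 hit  d=-]
7: R B3 -> L0 miss  d=-]
8: W B0 -> L0 miss  d=D]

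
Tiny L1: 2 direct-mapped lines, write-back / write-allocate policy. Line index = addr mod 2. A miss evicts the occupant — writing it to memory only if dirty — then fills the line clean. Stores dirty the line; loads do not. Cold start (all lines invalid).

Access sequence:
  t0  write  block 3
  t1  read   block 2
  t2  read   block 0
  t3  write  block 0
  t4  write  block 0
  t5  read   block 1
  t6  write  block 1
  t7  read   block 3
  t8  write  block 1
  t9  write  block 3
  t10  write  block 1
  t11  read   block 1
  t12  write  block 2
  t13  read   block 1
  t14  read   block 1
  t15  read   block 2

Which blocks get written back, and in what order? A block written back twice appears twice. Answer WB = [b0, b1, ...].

0: W B3 -> L1 miss  d=D]
1: R B2 -> L0 miss  d=-]
2: R B0 -> L0 miss  d=-]
3: W B0 -> L0 hit  d=D]
4: W B0 -> L0 hit  d=D]
5: R B1 -> L1 miss wb->B3  d=-]
6: W B1 -> L1 hit  d=D]
7: R B3 -> L1 miss wb->B1  d=-]
8: W B1 -> L1 miss  d=D]
9: W B3 -> L1 miss wb->B1  d=D]
10: W B1 -> L1 miss wb->B3  d=D]
11: R B1 -> L1 hit  d=D]
12: W B2 -> L0 miss wb->B0  d=D]
13: R B1 -> L1 hit  d=D]
14: R B1 -> L1 hit  d=D]
15: R B2 -> L0 hit  d=D]

WB = [3, 1, 1, 3, 0]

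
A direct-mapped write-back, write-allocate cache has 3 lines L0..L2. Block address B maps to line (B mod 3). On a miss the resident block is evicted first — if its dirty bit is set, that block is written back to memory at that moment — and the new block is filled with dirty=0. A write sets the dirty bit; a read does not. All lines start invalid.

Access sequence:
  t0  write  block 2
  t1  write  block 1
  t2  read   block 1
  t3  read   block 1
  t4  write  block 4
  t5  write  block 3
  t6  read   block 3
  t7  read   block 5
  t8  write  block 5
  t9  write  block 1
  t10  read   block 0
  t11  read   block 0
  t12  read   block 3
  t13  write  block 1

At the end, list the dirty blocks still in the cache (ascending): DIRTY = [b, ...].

DIRTY = [1, 5]

  0 | W B2 → L2 miss [D]
  1 | W B1 → L1 miss [D]
  2 | R B1 → L1 hit [D]
  3 | R B1 → L1 hit [D]
  4 | W B4 → L1 miss wb→B1 [D]
  5 | W B3 → L0 miss [D]
  6 | R B3 → L0 hit [D]
  7 | R B5 → L2 miss wb→B2 [-]
  8 | W B5 → L2 hit [D]
  9 | W B1 → L1 miss wb→B4 [D]
  10 | R B0 → L0 miss wb→B3 [-]
  11 | R B0 → L0 hit [-]
  12 | R B3 → L0 miss [-]
  13 | W B1 → L1 hit [D]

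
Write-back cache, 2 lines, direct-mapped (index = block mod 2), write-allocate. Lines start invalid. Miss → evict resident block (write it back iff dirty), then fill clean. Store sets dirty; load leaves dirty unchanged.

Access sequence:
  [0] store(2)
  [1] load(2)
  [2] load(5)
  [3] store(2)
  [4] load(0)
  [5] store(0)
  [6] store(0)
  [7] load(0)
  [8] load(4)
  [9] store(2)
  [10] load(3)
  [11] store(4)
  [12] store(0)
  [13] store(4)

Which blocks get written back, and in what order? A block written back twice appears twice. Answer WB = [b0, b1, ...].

0: W B2 → L0 miss [D]
1: R B2 → L0 hit [D]
2: R B5 → L1 miss [-]
3: W B2 → L0 hit [D]
4: R B0 → L0 miss wb→B2 [-]
5: W B0 → L0 hit [D]
6: W B0 → L0 hit [D]
7: R B0 → L0 hit [D]
8: R B4 → L0 miss wb→B0 [-]
9: W B2 → L0 miss [D]
10: R B3 → L1 miss [-]
11: W B4 → L0 miss wb→B2 [D]
12: W B0 → L0 miss wb→B4 [D]
13: W B4 → L0 miss wb→B0 [D]

WB = [2, 0, 2, 4, 0]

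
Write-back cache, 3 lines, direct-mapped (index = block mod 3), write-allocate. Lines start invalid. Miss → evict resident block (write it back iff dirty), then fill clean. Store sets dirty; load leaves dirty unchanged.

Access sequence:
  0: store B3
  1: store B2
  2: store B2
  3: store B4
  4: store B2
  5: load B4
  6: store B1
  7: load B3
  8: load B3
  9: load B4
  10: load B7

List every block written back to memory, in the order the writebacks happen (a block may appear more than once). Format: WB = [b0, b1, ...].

0: W B3 -> L0 miss  d=D]
1: W B2 -> L2 miss  d=D]
2: W B2 -> L2 hit  d=D]
3: W B4 -> L1 miss  d=D]
4: W B2 -> L2 hit  d=D]
5: R B4 -> L1 hit  d=D]
6: W B1 -> L1 miss wb->B4  d=D]
7: R B3 -> L0 hit  d=D]
8: R B3 -> L0 hit  d=D]
9: R B4 -> L1 miss wb->B1  d=-]
10: R B7 -> L1 miss  d=-]

WB = [4, 1]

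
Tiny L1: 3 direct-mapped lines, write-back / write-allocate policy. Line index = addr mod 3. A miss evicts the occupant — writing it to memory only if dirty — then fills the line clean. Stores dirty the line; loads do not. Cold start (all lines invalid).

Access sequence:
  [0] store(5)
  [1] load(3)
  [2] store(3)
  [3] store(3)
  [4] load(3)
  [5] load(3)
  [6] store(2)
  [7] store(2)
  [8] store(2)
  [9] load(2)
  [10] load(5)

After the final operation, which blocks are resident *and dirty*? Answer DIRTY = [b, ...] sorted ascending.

DIRTY = [3]

0: W B5 -> L2 miss  d=D]
1: R B3 -> L0 miss  d=-]
2: W B3 -> L0 hit  d=D]
3: W B3 -> L0 hit  d=D]
4: R B3 -> L0 hit  d=D]
5: R B3 -> L0 hit  d=D]
6: W B2 -> L2 miss wb->B5  d=D]
7: W B2 -> L2 hit  d=D]
8: W B2 -> L2 hit  d=D]
9: R B2 -> L2 hit  d=D]
10: R B5 -> L2 miss wb->B2  d=-]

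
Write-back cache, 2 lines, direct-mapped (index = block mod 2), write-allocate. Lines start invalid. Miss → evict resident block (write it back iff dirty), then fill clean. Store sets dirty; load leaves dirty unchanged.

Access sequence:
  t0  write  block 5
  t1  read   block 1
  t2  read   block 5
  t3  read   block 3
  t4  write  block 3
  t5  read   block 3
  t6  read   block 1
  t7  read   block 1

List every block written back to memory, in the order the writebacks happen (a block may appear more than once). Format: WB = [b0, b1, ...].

WB = [5, 3]

  0 | W B5 → L1 miss [D]
  1 | R B1 → L1 miss wb→B5 [-]
  2 | R B5 → L1 miss [-]
  3 | R B3 → L1 miss [-]
  4 | W B3 → L1 hit [D]
  5 | R B3 → L1 hit [D]
  6 | R B1 → L1 miss wb→B3 [-]
  7 | R B1 → L1 hit [-]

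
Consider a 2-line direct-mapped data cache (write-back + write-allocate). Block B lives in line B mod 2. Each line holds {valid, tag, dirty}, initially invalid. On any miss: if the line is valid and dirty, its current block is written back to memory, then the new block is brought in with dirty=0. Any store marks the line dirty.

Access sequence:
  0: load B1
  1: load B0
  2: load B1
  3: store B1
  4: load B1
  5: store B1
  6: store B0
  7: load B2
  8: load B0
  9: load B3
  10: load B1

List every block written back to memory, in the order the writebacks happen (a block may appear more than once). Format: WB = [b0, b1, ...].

0: R B1 -> L1 miss  d=-]
1: R B0 -> L0 miss  d=-]
2: R B1 -> L1 hit  d=-]
3: W B1 -> L1 hit  d=D]
4: R B1 -> L1 hit  d=D]
5: W B1 -> L1 hit  d=D]
6: W B0 -> L0 hit  d=D]
7: R B2 -> L0 miss wb->B0  d=-]
8: R B0 -> L0 miss  d=-]
9: R B3 -> L1 miss wb->B1  d=-]
10: R B1 -> L1 miss  d=-]

WB = [0, 1]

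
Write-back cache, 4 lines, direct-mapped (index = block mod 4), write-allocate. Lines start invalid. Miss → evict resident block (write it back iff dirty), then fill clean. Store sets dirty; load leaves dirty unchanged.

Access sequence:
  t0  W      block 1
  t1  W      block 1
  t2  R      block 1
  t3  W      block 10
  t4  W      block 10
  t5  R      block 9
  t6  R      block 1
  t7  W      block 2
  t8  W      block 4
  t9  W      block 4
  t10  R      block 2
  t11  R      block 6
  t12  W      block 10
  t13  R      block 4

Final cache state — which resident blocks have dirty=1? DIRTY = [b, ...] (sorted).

DIRTY = [4, 10]

  0 | W B1 → L1 miss [D]
  1 | W B1 → L1 hit [D]
  2 | R B1 → L1 hit [D]
  3 | W B10 → L2 miss [D]
  4 | W B10 → L2 hit [D]
  5 | R B9 → L1 miss wb→B1 [-]
  6 | R B1 → L1 miss [-]
  7 | W B2 → L2 miss wb→B10 [D]
  8 | W B4 → L0 miss [D]
  9 | W B4 → L0 hit [D]
  10 | R B2 → L2 hit [D]
  11 | R B6 → L2 miss wb→B2 [-]
  12 | W B10 → L2 miss [D]
  13 | R B4 → L0 hit [D]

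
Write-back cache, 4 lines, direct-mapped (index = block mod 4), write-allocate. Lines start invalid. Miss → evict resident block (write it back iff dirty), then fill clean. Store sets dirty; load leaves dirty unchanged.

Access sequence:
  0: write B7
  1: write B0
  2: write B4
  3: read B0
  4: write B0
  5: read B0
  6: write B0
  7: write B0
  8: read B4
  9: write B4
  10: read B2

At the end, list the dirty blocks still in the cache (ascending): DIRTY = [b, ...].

  0 | W B7 → L3 miss [D]
  1 | W B0 → L0 miss [D]
  2 | W B4 → L0 miss wb→B0 [D]
  3 | R B0 → L0 miss wb→B4 [-]
  4 | W B0 → L0 hit [D]
  5 | R B0 → L0 hit [D]
  6 | W B0 → L0 hit [D]
  7 | W B0 → L0 hit [D]
  8 | R B4 → L0 miss wb→B0 [-]
  9 | W B4 → L0 hit [D]
  10 | R B2 → L2 miss [-]

DIRTY = [4, 7]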